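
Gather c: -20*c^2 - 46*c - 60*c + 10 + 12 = -20*c^2 - 106*c + 22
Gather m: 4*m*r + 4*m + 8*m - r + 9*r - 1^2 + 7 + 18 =m*(4*r + 12) + 8*r + 24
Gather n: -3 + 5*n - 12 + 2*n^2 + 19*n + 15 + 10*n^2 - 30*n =12*n^2 - 6*n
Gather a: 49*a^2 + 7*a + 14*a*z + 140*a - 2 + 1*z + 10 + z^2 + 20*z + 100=49*a^2 + a*(14*z + 147) + z^2 + 21*z + 108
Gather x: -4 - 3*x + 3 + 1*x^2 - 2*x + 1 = x^2 - 5*x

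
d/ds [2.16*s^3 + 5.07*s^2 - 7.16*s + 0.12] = 6.48*s^2 + 10.14*s - 7.16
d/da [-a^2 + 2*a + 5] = 2 - 2*a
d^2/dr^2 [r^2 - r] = 2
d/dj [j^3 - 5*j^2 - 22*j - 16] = 3*j^2 - 10*j - 22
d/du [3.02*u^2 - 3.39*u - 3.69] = 6.04*u - 3.39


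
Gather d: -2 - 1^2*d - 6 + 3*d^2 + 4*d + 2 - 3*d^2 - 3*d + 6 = 0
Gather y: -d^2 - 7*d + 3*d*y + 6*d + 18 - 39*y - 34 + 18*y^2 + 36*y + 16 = -d^2 - d + 18*y^2 + y*(3*d - 3)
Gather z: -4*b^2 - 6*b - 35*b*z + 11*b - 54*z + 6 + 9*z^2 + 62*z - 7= -4*b^2 + 5*b + 9*z^2 + z*(8 - 35*b) - 1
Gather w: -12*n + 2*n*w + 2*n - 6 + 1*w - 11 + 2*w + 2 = -10*n + w*(2*n + 3) - 15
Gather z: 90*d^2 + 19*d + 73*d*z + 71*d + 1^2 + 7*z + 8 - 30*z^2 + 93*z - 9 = 90*d^2 + 90*d - 30*z^2 + z*(73*d + 100)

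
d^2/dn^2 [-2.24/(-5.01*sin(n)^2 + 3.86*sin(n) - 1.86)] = (-224.896896*sin(n)^4 + 129.955392*sin(n)^3 + 387.464896*sin(n)^2 - 275.993088*sin(n) + 25.00288)/(5.01*sin(n)^2 - 3.86*sin(n) + 1.86)^3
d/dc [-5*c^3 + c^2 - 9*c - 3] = -15*c^2 + 2*c - 9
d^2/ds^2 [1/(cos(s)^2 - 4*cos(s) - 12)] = (4*sin(s)^4 - 66*sin(s)^2 - 33*cos(s) - 3*cos(3*s) + 6)/(sin(s)^2 + 4*cos(s) + 11)^3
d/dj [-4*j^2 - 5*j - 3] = -8*j - 5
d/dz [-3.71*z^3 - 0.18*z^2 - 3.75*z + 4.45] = -11.13*z^2 - 0.36*z - 3.75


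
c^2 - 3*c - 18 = (c - 6)*(c + 3)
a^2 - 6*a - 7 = (a - 7)*(a + 1)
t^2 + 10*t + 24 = (t + 4)*(t + 6)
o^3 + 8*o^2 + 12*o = o*(o + 2)*(o + 6)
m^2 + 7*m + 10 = (m + 2)*(m + 5)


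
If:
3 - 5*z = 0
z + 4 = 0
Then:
No Solution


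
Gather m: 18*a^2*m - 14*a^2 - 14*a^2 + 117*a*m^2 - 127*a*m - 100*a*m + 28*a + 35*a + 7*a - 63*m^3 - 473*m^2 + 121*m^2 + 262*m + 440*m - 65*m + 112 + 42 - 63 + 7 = -28*a^2 + 70*a - 63*m^3 + m^2*(117*a - 352) + m*(18*a^2 - 227*a + 637) + 98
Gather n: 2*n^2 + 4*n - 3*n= 2*n^2 + n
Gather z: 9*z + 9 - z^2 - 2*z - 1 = -z^2 + 7*z + 8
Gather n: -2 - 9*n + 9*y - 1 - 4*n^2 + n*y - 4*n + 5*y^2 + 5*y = -4*n^2 + n*(y - 13) + 5*y^2 + 14*y - 3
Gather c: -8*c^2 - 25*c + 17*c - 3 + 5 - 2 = -8*c^2 - 8*c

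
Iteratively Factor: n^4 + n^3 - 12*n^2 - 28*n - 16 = (n + 2)*(n^3 - n^2 - 10*n - 8) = (n + 1)*(n + 2)*(n^2 - 2*n - 8) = (n + 1)*(n + 2)^2*(n - 4)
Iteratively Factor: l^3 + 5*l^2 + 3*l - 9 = (l + 3)*(l^2 + 2*l - 3) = (l - 1)*(l + 3)*(l + 3)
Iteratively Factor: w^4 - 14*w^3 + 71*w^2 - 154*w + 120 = (w - 3)*(w^3 - 11*w^2 + 38*w - 40) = (w - 3)*(w - 2)*(w^2 - 9*w + 20) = (w - 5)*(w - 3)*(w - 2)*(w - 4)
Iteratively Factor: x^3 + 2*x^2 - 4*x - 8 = (x + 2)*(x^2 - 4) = (x + 2)^2*(x - 2)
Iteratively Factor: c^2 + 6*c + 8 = (c + 4)*(c + 2)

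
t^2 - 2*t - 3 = (t - 3)*(t + 1)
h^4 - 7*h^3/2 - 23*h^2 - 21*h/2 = h*(h - 7)*(h + 1/2)*(h + 3)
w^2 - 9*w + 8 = (w - 8)*(w - 1)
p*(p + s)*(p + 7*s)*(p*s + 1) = p^4*s + 8*p^3*s^2 + p^3 + 7*p^2*s^3 + 8*p^2*s + 7*p*s^2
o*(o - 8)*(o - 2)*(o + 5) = o^4 - 5*o^3 - 34*o^2 + 80*o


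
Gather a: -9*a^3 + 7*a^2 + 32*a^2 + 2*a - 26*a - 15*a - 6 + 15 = -9*a^3 + 39*a^2 - 39*a + 9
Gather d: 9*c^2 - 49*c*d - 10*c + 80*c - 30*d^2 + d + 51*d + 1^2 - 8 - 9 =9*c^2 + 70*c - 30*d^2 + d*(52 - 49*c) - 16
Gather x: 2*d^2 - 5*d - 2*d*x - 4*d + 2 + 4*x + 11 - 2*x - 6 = 2*d^2 - 9*d + x*(2 - 2*d) + 7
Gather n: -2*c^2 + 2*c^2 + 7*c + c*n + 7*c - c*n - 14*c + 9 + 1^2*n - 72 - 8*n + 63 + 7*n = 0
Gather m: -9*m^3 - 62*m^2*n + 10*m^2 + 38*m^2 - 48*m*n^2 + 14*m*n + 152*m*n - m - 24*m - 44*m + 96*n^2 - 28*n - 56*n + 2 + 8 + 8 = -9*m^3 + m^2*(48 - 62*n) + m*(-48*n^2 + 166*n - 69) + 96*n^2 - 84*n + 18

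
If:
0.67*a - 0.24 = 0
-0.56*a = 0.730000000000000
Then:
No Solution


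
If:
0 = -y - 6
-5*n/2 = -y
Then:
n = -12/5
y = -6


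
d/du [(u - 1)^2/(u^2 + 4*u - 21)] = 2*(3*u^2 - 22*u + 19)/(u^4 + 8*u^3 - 26*u^2 - 168*u + 441)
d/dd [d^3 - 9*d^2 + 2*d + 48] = 3*d^2 - 18*d + 2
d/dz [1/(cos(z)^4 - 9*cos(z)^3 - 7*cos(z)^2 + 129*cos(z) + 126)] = (4*cos(z)^3 - 27*cos(z)^2 - 14*cos(z) + 129)*sin(z)/(cos(z)^4 - 9*cos(z)^3 - 7*cos(z)^2 + 129*cos(z) + 126)^2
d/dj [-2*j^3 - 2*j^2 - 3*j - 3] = -6*j^2 - 4*j - 3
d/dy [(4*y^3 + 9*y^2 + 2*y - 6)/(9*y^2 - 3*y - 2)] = (36*y^4 - 24*y^3 - 69*y^2 + 72*y - 22)/(81*y^4 - 54*y^3 - 27*y^2 + 12*y + 4)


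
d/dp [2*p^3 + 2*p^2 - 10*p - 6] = 6*p^2 + 4*p - 10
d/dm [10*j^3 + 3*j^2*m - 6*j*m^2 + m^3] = 3*j^2 - 12*j*m + 3*m^2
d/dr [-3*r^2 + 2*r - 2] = 2 - 6*r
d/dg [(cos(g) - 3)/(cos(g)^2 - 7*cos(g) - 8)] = (cos(g)^2 - 6*cos(g) + 29)*sin(g)/(sin(g)^2 + 7*cos(g) + 7)^2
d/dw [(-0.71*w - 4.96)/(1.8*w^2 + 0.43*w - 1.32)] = (1.278*w^2 + 17.856*w + 3.07)/(3.24*w^4 + 1.548*w^3 - 4.5671*w^2 - 1.1352*w + 1.7424)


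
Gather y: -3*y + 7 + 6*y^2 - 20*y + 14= 6*y^2 - 23*y + 21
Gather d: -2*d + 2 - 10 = -2*d - 8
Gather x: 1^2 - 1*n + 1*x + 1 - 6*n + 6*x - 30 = -7*n + 7*x - 28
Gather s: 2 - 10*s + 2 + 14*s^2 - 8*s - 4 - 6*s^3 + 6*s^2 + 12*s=-6*s^3 + 20*s^2 - 6*s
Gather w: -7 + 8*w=8*w - 7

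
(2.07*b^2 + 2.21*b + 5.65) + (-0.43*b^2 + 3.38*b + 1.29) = 1.64*b^2 + 5.59*b + 6.94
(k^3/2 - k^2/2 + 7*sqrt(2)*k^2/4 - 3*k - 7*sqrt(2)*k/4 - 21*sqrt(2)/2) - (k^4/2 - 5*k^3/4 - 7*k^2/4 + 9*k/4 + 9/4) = -k^4/2 + 7*k^3/4 + 5*k^2/4 + 7*sqrt(2)*k^2/4 - 21*k/4 - 7*sqrt(2)*k/4 - 21*sqrt(2)/2 - 9/4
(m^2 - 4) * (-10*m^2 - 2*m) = -10*m^4 - 2*m^3 + 40*m^2 + 8*m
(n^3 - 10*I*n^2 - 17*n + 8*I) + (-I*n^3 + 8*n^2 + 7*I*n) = n^3 - I*n^3 + 8*n^2 - 10*I*n^2 - 17*n + 7*I*n + 8*I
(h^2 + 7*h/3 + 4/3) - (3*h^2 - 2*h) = -2*h^2 + 13*h/3 + 4/3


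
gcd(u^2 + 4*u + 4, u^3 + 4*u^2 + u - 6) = u + 2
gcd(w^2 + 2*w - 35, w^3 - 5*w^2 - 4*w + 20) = w - 5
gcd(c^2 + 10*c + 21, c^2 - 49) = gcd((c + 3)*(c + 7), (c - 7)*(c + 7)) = c + 7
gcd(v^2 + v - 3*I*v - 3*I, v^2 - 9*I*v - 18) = v - 3*I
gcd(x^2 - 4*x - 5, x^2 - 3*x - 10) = x - 5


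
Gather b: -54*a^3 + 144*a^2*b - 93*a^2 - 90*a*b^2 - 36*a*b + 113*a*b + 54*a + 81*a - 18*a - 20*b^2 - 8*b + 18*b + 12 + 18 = -54*a^3 - 93*a^2 + 117*a + b^2*(-90*a - 20) + b*(144*a^2 + 77*a + 10) + 30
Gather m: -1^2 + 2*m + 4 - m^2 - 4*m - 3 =-m^2 - 2*m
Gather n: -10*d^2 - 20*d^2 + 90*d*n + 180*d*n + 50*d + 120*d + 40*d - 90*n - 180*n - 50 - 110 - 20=-30*d^2 + 210*d + n*(270*d - 270) - 180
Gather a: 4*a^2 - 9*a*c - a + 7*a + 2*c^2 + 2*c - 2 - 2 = 4*a^2 + a*(6 - 9*c) + 2*c^2 + 2*c - 4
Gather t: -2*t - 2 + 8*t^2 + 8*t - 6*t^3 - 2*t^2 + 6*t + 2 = -6*t^3 + 6*t^2 + 12*t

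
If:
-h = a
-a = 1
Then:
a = -1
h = 1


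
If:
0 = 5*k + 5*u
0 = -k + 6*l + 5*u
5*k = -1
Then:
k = -1/5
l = -1/5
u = 1/5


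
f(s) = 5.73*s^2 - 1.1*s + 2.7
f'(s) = 11.46*s - 1.1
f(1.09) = 8.31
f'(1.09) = 11.39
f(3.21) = 58.21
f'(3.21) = 35.69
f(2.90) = 47.70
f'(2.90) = 32.13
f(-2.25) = 34.18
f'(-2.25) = -26.88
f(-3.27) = 67.57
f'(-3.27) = -38.57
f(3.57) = 71.80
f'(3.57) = 39.81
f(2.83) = 45.48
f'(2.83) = 31.33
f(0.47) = 3.45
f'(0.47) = 4.29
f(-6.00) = 215.58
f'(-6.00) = -69.86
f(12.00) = 814.62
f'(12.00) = 136.42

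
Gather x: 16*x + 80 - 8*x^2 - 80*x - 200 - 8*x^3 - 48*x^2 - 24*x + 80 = -8*x^3 - 56*x^2 - 88*x - 40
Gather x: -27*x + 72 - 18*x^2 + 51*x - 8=-18*x^2 + 24*x + 64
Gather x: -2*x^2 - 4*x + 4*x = -2*x^2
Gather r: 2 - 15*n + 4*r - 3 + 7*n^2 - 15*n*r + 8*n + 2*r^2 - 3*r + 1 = 7*n^2 - 7*n + 2*r^2 + r*(1 - 15*n)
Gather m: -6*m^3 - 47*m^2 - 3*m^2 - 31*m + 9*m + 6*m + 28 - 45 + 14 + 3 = -6*m^3 - 50*m^2 - 16*m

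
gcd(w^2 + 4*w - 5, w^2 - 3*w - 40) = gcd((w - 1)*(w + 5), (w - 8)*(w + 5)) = w + 5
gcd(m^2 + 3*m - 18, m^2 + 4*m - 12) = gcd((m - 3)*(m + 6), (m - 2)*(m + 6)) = m + 6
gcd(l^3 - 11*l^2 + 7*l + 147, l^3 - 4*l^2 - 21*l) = l^2 - 4*l - 21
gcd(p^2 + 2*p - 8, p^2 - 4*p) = 1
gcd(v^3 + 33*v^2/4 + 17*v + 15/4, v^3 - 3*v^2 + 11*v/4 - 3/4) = 1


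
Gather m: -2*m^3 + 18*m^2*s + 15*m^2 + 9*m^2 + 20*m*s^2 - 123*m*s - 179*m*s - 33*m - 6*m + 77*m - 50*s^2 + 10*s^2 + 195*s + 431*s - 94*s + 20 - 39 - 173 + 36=-2*m^3 + m^2*(18*s + 24) + m*(20*s^2 - 302*s + 38) - 40*s^2 + 532*s - 156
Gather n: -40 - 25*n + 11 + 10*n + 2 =-15*n - 27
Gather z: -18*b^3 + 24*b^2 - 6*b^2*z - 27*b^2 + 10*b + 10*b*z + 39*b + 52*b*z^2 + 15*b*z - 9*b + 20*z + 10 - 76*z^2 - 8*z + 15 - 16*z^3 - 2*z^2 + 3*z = -18*b^3 - 3*b^2 + 40*b - 16*z^3 + z^2*(52*b - 78) + z*(-6*b^2 + 25*b + 15) + 25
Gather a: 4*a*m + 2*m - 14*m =4*a*m - 12*m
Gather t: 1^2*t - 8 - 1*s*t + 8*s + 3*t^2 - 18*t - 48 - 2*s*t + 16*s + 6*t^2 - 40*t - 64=24*s + 9*t^2 + t*(-3*s - 57) - 120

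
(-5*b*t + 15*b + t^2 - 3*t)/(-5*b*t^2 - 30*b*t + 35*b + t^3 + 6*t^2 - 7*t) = (t - 3)/(t^2 + 6*t - 7)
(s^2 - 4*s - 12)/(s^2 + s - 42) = (s + 2)/(s + 7)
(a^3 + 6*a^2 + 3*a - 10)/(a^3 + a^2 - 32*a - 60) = (a - 1)/(a - 6)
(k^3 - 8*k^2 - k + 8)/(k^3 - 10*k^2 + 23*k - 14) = (k^2 - 7*k - 8)/(k^2 - 9*k + 14)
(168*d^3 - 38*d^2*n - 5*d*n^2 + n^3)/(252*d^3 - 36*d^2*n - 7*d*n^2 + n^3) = (4*d - n)/(6*d - n)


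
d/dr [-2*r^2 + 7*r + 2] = 7 - 4*r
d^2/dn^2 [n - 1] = 0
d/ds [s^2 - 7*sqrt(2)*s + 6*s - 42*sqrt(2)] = 2*s - 7*sqrt(2) + 6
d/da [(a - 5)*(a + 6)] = 2*a + 1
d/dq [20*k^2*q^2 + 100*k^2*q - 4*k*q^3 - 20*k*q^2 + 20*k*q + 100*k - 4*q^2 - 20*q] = 40*k^2*q + 100*k^2 - 12*k*q^2 - 40*k*q + 20*k - 8*q - 20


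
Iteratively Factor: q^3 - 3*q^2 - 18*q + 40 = (q - 5)*(q^2 + 2*q - 8) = (q - 5)*(q - 2)*(q + 4)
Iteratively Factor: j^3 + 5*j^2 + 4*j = (j)*(j^2 + 5*j + 4) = j*(j + 4)*(j + 1)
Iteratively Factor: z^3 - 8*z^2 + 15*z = (z - 3)*(z^2 - 5*z) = (z - 5)*(z - 3)*(z)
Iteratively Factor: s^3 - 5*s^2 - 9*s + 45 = (s + 3)*(s^2 - 8*s + 15) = (s - 5)*(s + 3)*(s - 3)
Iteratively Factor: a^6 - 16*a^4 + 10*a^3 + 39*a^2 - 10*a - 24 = (a + 4)*(a^5 - 4*a^4 + 10*a^2 - a - 6) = (a - 3)*(a + 4)*(a^4 - a^3 - 3*a^2 + a + 2) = (a - 3)*(a - 2)*(a + 4)*(a^3 + a^2 - a - 1) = (a - 3)*(a - 2)*(a - 1)*(a + 4)*(a^2 + 2*a + 1) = (a - 3)*(a - 2)*(a - 1)*(a + 1)*(a + 4)*(a + 1)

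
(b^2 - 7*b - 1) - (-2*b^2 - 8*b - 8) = 3*b^2 + b + 7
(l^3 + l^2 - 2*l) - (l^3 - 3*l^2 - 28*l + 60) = 4*l^2 + 26*l - 60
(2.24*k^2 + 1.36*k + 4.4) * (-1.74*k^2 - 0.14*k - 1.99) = -3.8976*k^4 - 2.68*k^3 - 12.304*k^2 - 3.3224*k - 8.756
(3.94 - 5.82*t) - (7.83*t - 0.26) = 4.2 - 13.65*t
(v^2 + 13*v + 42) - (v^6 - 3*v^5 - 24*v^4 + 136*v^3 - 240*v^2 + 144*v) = -v^6 + 3*v^5 + 24*v^4 - 136*v^3 + 241*v^2 - 131*v + 42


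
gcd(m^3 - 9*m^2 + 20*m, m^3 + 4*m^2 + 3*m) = m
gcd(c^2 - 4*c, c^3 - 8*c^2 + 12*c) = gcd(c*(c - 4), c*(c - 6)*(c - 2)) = c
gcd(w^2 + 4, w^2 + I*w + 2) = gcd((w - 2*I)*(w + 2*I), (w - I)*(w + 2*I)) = w + 2*I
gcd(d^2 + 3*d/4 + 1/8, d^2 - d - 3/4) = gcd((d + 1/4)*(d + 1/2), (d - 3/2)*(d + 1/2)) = d + 1/2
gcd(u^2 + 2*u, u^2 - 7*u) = u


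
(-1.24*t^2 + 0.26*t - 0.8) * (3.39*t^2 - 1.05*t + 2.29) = -4.2036*t^4 + 2.1834*t^3 - 5.8246*t^2 + 1.4354*t - 1.832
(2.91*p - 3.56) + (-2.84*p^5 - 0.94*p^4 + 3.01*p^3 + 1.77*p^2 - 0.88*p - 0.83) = -2.84*p^5 - 0.94*p^4 + 3.01*p^3 + 1.77*p^2 + 2.03*p - 4.39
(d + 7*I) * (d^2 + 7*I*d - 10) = d^3 + 14*I*d^2 - 59*d - 70*I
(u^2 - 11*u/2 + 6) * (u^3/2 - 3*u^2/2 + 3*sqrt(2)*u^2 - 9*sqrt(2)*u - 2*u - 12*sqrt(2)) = u^5/2 - 17*u^4/4 + 3*sqrt(2)*u^4 - 51*sqrt(2)*u^3/2 + 37*u^3/4 + 2*u^2 + 111*sqrt(2)*u^2/2 - 12*u + 12*sqrt(2)*u - 72*sqrt(2)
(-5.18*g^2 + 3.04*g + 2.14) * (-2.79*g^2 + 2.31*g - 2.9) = 14.4522*g^4 - 20.4474*g^3 + 16.0738*g^2 - 3.8726*g - 6.206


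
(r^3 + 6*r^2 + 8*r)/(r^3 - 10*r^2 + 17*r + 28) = r*(r^2 + 6*r + 8)/(r^3 - 10*r^2 + 17*r + 28)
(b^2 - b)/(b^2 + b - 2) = b/(b + 2)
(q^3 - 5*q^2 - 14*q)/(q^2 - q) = (q^2 - 5*q - 14)/(q - 1)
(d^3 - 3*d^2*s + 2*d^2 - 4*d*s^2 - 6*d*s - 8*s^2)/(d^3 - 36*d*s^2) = (d^3 - 3*d^2*s + 2*d^2 - 4*d*s^2 - 6*d*s - 8*s^2)/(d*(d^2 - 36*s^2))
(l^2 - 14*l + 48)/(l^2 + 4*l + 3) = (l^2 - 14*l + 48)/(l^2 + 4*l + 3)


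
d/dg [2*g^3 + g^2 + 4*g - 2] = 6*g^2 + 2*g + 4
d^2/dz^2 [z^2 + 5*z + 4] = 2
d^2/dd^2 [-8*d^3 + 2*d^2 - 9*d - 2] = 4 - 48*d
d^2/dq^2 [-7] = 0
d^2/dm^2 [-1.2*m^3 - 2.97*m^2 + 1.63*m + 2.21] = -7.2*m - 5.94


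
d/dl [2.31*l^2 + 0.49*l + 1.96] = 4.62*l + 0.49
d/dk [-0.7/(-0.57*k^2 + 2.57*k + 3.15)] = (1.799 - 0.798*k)/(-0.57*k^2 + 2.57*k + 3.15)^2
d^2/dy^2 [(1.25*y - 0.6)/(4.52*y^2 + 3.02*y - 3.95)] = ((1.25*y - 0.6)*(9.04*y + 3.02)*(18.08*y + 6.04) - (33.9*y + 2.126)*(4.52*y^2 + 3.02*y - 3.95))/(4.52*y^2 + 3.02*y - 3.95)^3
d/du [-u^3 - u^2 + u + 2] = -3*u^2 - 2*u + 1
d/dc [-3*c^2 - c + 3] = -6*c - 1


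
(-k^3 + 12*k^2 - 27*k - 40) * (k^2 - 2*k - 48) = -k^5 + 14*k^4 - 3*k^3 - 562*k^2 + 1376*k + 1920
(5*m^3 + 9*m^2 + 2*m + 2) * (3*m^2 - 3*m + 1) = 15*m^5 + 12*m^4 - 16*m^3 + 9*m^2 - 4*m + 2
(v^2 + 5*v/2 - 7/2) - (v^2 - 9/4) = 5*v/2 - 5/4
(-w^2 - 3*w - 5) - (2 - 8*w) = -w^2 + 5*w - 7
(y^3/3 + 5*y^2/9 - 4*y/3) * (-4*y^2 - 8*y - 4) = -4*y^5/3 - 44*y^4/9 - 4*y^3/9 + 76*y^2/9 + 16*y/3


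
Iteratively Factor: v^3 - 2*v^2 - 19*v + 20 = (v - 5)*(v^2 + 3*v - 4) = (v - 5)*(v - 1)*(v + 4)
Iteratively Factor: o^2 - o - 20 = (o + 4)*(o - 5)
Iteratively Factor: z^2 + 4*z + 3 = (z + 1)*(z + 3)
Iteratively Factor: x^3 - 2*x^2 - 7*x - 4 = (x - 4)*(x^2 + 2*x + 1) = (x - 4)*(x + 1)*(x + 1)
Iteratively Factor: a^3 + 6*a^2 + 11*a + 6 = (a + 1)*(a^2 + 5*a + 6) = (a + 1)*(a + 3)*(a + 2)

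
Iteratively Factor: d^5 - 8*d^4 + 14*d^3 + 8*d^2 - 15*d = (d + 1)*(d^4 - 9*d^3 + 23*d^2 - 15*d) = d*(d + 1)*(d^3 - 9*d^2 + 23*d - 15) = d*(d - 3)*(d + 1)*(d^2 - 6*d + 5) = d*(d - 5)*(d - 3)*(d + 1)*(d - 1)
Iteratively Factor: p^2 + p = (p)*(p + 1)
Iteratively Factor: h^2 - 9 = (h + 3)*(h - 3)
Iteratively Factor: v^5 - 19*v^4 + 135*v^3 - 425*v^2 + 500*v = (v - 4)*(v^4 - 15*v^3 + 75*v^2 - 125*v) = (v - 5)*(v - 4)*(v^3 - 10*v^2 + 25*v) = v*(v - 5)*(v - 4)*(v^2 - 10*v + 25) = v*(v - 5)^2*(v - 4)*(v - 5)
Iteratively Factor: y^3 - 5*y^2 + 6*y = (y)*(y^2 - 5*y + 6) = y*(y - 2)*(y - 3)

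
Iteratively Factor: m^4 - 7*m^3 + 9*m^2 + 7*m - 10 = (m - 1)*(m^3 - 6*m^2 + 3*m + 10) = (m - 1)*(m + 1)*(m^2 - 7*m + 10) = (m - 5)*(m - 1)*(m + 1)*(m - 2)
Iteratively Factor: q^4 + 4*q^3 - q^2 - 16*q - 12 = (q + 1)*(q^3 + 3*q^2 - 4*q - 12) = (q + 1)*(q + 2)*(q^2 + q - 6) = (q + 1)*(q + 2)*(q + 3)*(q - 2)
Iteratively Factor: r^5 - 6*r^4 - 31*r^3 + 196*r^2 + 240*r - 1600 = (r - 5)*(r^4 - r^3 - 36*r^2 + 16*r + 320) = (r - 5)*(r - 4)*(r^3 + 3*r^2 - 24*r - 80) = (r - 5)*(r - 4)*(r + 4)*(r^2 - r - 20) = (r - 5)*(r - 4)*(r + 4)^2*(r - 5)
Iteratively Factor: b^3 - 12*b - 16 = (b + 2)*(b^2 - 2*b - 8) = (b - 4)*(b + 2)*(b + 2)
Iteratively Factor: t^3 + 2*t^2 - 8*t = (t + 4)*(t^2 - 2*t) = (t - 2)*(t + 4)*(t)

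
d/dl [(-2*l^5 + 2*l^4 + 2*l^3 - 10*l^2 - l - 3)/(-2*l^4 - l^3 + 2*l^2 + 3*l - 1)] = (4*l^8 + 4*l^7 - 10*l^6 - 56*l^5 + 16*l^4 - 22*l^3 - 43*l^2 + 32*l + 10)/(4*l^8 + 4*l^7 - 7*l^6 - 16*l^5 + 2*l^4 + 14*l^3 + 5*l^2 - 6*l + 1)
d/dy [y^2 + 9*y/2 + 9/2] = 2*y + 9/2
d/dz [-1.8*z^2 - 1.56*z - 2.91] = -3.6*z - 1.56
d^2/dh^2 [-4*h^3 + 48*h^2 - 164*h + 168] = 96 - 24*h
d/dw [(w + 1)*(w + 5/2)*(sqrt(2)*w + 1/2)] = 3*sqrt(2)*w^2 + w + 7*sqrt(2)*w + 7/4 + 5*sqrt(2)/2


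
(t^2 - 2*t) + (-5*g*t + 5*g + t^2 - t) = -5*g*t + 5*g + 2*t^2 - 3*t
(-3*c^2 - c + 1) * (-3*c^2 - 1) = 9*c^4 + 3*c^3 + c - 1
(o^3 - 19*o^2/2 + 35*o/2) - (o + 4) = o^3 - 19*o^2/2 + 33*o/2 - 4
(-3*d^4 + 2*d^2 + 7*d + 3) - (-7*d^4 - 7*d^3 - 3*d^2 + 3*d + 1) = 4*d^4 + 7*d^3 + 5*d^2 + 4*d + 2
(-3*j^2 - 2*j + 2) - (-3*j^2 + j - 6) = 8 - 3*j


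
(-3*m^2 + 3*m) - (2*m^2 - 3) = -5*m^2 + 3*m + 3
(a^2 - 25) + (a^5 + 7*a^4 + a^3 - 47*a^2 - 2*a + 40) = a^5 + 7*a^4 + a^3 - 46*a^2 - 2*a + 15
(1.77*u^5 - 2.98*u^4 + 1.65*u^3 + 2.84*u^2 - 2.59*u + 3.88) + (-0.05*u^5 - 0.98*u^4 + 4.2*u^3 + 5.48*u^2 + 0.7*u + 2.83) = 1.72*u^5 - 3.96*u^4 + 5.85*u^3 + 8.32*u^2 - 1.89*u + 6.71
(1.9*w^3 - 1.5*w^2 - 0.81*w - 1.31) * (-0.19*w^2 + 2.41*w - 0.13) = -0.361*w^5 + 4.864*w^4 - 3.7081*w^3 - 1.5082*w^2 - 3.0518*w + 0.1703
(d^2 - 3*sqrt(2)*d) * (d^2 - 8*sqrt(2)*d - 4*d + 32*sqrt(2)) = d^4 - 11*sqrt(2)*d^3 - 4*d^3 + 48*d^2 + 44*sqrt(2)*d^2 - 192*d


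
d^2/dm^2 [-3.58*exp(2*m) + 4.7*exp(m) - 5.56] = (4.7 - 14.32*exp(m))*exp(m)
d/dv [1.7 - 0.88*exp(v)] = -0.88*exp(v)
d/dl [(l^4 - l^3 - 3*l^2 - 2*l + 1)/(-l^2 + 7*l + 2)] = (-2*l^5 + 22*l^4 - 6*l^3 - 29*l^2 - 10*l - 11)/(l^4 - 14*l^3 + 45*l^2 + 28*l + 4)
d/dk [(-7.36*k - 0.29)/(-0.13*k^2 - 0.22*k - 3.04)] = (-0.9568*k^2 - 0.0753999999999999*k + 22.3106)/(0.0169*k^4 + 0.0572*k^3 + 0.8388*k^2 + 1.3376*k + 9.2416)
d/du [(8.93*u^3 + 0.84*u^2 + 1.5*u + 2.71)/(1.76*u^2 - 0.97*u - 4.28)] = (15.7168*u^4 - 17.3242*u^3 - 118.116*u^2 - 16.7296*u - 3.7913)/(3.0976*u^4 - 3.4144*u^3 - 14.1247*u^2 + 8.3032*u + 18.3184)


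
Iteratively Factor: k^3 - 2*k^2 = (k)*(k^2 - 2*k) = k^2*(k - 2)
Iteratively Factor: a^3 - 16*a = (a)*(a^2 - 16) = a*(a - 4)*(a + 4)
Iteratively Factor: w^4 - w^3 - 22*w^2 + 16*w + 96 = (w + 4)*(w^3 - 5*w^2 - 2*w + 24) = (w - 4)*(w + 4)*(w^2 - w - 6) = (w - 4)*(w - 3)*(w + 4)*(w + 2)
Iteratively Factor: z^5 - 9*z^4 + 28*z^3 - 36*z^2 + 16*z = (z - 2)*(z^4 - 7*z^3 + 14*z^2 - 8*z) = (z - 2)*(z - 1)*(z^3 - 6*z^2 + 8*z) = (z - 2)^2*(z - 1)*(z^2 - 4*z) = (z - 4)*(z - 2)^2*(z - 1)*(z)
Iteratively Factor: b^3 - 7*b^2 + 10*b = (b)*(b^2 - 7*b + 10) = b*(b - 5)*(b - 2)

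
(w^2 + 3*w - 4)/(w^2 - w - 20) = (w - 1)/(w - 5)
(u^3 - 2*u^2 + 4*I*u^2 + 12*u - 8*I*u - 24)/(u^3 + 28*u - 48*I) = (u - 2)/(u - 4*I)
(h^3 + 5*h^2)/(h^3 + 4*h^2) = (h + 5)/(h + 4)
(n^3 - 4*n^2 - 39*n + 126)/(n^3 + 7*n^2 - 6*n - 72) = (n - 7)/(n + 4)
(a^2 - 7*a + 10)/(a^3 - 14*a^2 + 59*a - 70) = 1/(a - 7)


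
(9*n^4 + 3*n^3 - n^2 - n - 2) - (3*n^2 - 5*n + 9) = 9*n^4 + 3*n^3 - 4*n^2 + 4*n - 11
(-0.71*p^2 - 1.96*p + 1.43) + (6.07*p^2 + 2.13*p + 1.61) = 5.36*p^2 + 0.17*p + 3.04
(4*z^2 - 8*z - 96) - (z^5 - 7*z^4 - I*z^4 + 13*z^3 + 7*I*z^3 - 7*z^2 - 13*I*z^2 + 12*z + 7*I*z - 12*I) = -z^5 + 7*z^4 + I*z^4 - 13*z^3 - 7*I*z^3 + 11*z^2 + 13*I*z^2 - 20*z - 7*I*z - 96 + 12*I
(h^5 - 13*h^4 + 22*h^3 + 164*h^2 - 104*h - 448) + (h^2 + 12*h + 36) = h^5 - 13*h^4 + 22*h^3 + 165*h^2 - 92*h - 412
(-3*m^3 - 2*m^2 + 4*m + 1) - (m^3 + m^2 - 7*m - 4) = -4*m^3 - 3*m^2 + 11*m + 5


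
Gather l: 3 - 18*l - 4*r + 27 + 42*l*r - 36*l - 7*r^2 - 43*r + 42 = l*(42*r - 54) - 7*r^2 - 47*r + 72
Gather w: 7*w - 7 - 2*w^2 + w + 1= -2*w^2 + 8*w - 6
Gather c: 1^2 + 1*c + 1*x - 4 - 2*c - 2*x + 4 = -c - x + 1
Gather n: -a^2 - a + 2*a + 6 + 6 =-a^2 + a + 12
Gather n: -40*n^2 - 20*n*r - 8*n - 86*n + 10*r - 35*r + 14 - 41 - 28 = -40*n^2 + n*(-20*r - 94) - 25*r - 55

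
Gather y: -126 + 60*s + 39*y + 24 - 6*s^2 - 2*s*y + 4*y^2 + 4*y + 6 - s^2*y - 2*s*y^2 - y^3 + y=-6*s^2 + 60*s - y^3 + y^2*(4 - 2*s) + y*(-s^2 - 2*s + 44) - 96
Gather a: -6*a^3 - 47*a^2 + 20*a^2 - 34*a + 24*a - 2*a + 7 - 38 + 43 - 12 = -6*a^3 - 27*a^2 - 12*a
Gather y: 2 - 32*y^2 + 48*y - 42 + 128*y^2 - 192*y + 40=96*y^2 - 144*y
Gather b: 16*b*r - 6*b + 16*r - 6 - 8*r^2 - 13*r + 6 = b*(16*r - 6) - 8*r^2 + 3*r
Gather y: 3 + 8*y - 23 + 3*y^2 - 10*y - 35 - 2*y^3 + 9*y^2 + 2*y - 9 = -2*y^3 + 12*y^2 - 64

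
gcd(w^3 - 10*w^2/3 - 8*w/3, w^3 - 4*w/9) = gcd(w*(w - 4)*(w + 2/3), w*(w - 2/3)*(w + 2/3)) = w^2 + 2*w/3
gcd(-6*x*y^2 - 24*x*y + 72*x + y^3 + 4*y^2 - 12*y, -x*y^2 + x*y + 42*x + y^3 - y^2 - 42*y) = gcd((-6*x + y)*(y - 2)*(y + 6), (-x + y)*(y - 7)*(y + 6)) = y + 6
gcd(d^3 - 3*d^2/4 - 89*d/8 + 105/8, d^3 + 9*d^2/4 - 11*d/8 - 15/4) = d - 5/4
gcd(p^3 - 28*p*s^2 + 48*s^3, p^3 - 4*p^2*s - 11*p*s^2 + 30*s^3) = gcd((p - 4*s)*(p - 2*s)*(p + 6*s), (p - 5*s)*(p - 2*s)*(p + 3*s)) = p - 2*s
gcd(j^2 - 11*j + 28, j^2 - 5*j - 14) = j - 7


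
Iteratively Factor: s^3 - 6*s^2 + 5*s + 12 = (s - 3)*(s^2 - 3*s - 4) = (s - 3)*(s + 1)*(s - 4)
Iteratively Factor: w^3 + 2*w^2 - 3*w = (w - 1)*(w^2 + 3*w) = w*(w - 1)*(w + 3)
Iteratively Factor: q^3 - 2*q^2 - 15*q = (q)*(q^2 - 2*q - 15) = q*(q + 3)*(q - 5)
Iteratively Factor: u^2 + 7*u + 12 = (u + 3)*(u + 4)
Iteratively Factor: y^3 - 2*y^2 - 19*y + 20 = (y - 5)*(y^2 + 3*y - 4) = (y - 5)*(y - 1)*(y + 4)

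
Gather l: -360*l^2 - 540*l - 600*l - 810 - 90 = -360*l^2 - 1140*l - 900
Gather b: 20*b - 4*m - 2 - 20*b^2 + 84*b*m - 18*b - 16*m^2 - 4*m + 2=-20*b^2 + b*(84*m + 2) - 16*m^2 - 8*m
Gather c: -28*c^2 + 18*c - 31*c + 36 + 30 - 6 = -28*c^2 - 13*c + 60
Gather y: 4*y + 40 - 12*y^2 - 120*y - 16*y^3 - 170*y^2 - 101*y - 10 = -16*y^3 - 182*y^2 - 217*y + 30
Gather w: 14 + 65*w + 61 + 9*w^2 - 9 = 9*w^2 + 65*w + 66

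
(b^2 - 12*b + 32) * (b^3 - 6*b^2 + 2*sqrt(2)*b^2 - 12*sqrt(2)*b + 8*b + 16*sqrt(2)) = b^5 - 18*b^4 + 2*sqrt(2)*b^4 - 36*sqrt(2)*b^3 + 112*b^3 - 288*b^2 + 224*sqrt(2)*b^2 - 576*sqrt(2)*b + 256*b + 512*sqrt(2)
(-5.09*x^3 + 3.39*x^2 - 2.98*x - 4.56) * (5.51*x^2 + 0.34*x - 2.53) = -28.0459*x^5 + 16.9483*x^4 - 2.3895*x^3 - 34.7155*x^2 + 5.989*x + 11.5368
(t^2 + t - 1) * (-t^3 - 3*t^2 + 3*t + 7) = -t^5 - 4*t^4 + t^3 + 13*t^2 + 4*t - 7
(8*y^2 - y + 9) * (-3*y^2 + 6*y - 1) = -24*y^4 + 51*y^3 - 41*y^2 + 55*y - 9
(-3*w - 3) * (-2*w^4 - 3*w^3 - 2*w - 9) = 6*w^5 + 15*w^4 + 9*w^3 + 6*w^2 + 33*w + 27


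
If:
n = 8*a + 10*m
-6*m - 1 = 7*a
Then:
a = -3*n/11 - 5/11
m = 7*n/22 + 4/11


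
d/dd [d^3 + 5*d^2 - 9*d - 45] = 3*d^2 + 10*d - 9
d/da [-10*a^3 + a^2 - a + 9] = -30*a^2 + 2*a - 1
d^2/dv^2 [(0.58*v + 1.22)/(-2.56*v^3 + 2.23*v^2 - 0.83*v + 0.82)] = (-22.806528*v^5 - 76.07808*v^4 + 108.13198*v^3 - 66.565596*v^2 + 4.545972*v + 1.991372)/(16.777216*v^9 - 43.843584*v^8 + 54.510336*v^7 - 55.641247*v^6 + 45.760569*v^5 - 27.296091*v^4 + 14.842247*v^3 - 6.19305*v^2 + 1.674276*v - 0.551368)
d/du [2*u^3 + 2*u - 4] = 6*u^2 + 2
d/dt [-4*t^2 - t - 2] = -8*t - 1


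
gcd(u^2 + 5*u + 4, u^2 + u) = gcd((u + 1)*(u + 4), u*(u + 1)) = u + 1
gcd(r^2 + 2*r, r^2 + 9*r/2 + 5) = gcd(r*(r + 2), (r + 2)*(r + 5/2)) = r + 2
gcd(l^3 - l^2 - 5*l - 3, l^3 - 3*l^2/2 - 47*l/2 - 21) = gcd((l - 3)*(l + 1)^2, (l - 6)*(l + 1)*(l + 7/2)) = l + 1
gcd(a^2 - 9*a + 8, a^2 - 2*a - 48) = a - 8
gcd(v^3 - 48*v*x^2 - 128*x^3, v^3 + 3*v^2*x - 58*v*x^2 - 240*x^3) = -v + 8*x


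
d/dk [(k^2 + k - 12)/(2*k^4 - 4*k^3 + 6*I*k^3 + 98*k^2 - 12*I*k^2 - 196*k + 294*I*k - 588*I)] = (k^5*(-1 - I) + k^4*(1 - 2*I) + k^3*(29 + 23*I) + k^2*(-240 + 21*I) + k*(954 + 222*I) - 1323 + 147*I)/(k^8*(1 + I) + k^7*(-10 + 2*I) + k^6*(117 + 69*I) + k^5*(-968 + 256*I) + k^4*(4227 - 477*I) + k^3*(-22834 + 10682*I) + k^2*(42091 - 73157*I) + k*(28812 + 144060*I) - 86436 - 86436*I)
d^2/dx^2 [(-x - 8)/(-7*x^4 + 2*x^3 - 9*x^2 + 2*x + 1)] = 2*(-4*(x + 8)*(14*x^3 - 3*x^2 + 9*x - 1)^2 + (-28*x^3 + 6*x^2 - 18*x - 3*(x + 8)*(14*x^2 - 2*x + 3) + 2)*(-7*x^4 + 2*x^3 - 9*x^2 + 2*x + 1))/(-7*x^4 + 2*x^3 - 9*x^2 + 2*x + 1)^3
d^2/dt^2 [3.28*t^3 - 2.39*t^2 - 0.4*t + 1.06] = 19.68*t - 4.78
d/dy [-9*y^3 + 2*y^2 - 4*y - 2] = -27*y^2 + 4*y - 4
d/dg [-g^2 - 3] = -2*g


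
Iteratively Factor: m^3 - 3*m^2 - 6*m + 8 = (m - 4)*(m^2 + m - 2) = (m - 4)*(m + 2)*(m - 1)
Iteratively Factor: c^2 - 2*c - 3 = (c - 3)*(c + 1)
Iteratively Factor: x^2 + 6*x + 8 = (x + 2)*(x + 4)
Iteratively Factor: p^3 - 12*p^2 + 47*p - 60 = (p - 3)*(p^2 - 9*p + 20) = (p - 4)*(p - 3)*(p - 5)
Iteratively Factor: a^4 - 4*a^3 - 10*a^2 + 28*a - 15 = (a - 1)*(a^3 - 3*a^2 - 13*a + 15) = (a - 1)*(a + 3)*(a^2 - 6*a + 5) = (a - 5)*(a - 1)*(a + 3)*(a - 1)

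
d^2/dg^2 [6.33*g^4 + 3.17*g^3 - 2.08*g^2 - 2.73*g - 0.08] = 75.96*g^2 + 19.02*g - 4.16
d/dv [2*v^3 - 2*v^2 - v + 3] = 6*v^2 - 4*v - 1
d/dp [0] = 0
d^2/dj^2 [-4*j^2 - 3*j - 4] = -8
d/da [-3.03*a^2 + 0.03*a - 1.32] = 0.03 - 6.06*a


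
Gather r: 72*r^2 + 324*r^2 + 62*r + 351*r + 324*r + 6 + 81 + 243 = 396*r^2 + 737*r + 330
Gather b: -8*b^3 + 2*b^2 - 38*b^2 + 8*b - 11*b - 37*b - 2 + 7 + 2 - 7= -8*b^3 - 36*b^2 - 40*b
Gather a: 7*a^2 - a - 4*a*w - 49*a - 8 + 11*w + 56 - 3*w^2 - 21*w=7*a^2 + a*(-4*w - 50) - 3*w^2 - 10*w + 48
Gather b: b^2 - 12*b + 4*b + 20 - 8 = b^2 - 8*b + 12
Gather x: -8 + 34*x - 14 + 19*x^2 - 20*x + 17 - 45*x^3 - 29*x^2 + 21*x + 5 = -45*x^3 - 10*x^2 + 35*x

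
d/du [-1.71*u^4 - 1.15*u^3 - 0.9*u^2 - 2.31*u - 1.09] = -6.84*u^3 - 3.45*u^2 - 1.8*u - 2.31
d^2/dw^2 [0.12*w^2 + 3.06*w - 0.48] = 0.240000000000000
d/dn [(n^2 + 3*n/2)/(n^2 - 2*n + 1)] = (-7*n - 3)/(2*(n^3 - 3*n^2 + 3*n - 1))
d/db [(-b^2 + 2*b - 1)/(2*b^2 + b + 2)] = 5*(1 - b^2)/(4*b^4 + 4*b^3 + 9*b^2 + 4*b + 4)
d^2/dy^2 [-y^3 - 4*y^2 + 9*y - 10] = -6*y - 8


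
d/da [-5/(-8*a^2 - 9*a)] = 5*(-16*a - 9)/(a^2*(8*a + 9)^2)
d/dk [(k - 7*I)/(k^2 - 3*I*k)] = (-k^2 + 14*I*k + 21)/(k^2*(k^2 - 6*I*k - 9))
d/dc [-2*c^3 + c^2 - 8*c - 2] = -6*c^2 + 2*c - 8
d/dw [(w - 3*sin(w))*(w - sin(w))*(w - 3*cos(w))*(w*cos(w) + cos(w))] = (w + 1)*(w - 3*sin(w))*(w - sin(w))*(3*sin(w) + 1)*cos(w) - (w + 1)*(w - 3*sin(w))*(w - 3*cos(w))*(cos(w) - 1)*cos(w) - (w + 1)*(w - sin(w))*(w - 3*cos(w))*(3*cos(w) - 1)*cos(w) - (w - 3*sin(w))*(w - sin(w))*(w - 3*cos(w))*(w*sin(w) - sqrt(2)*cos(w + pi/4))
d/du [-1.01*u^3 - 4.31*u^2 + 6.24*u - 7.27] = -3.03*u^2 - 8.62*u + 6.24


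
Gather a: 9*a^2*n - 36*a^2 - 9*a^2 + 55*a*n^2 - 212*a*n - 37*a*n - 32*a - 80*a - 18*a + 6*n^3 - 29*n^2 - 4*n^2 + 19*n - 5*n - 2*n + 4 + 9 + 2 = a^2*(9*n - 45) + a*(55*n^2 - 249*n - 130) + 6*n^3 - 33*n^2 + 12*n + 15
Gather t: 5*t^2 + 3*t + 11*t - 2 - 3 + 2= 5*t^2 + 14*t - 3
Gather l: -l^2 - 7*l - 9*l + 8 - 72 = -l^2 - 16*l - 64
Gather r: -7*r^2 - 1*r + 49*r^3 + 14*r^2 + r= 49*r^3 + 7*r^2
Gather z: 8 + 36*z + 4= 36*z + 12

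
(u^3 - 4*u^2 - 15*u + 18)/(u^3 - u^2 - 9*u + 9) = (u - 6)/(u - 3)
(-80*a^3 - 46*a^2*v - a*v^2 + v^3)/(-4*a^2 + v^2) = (-40*a^2 - 3*a*v + v^2)/(-2*a + v)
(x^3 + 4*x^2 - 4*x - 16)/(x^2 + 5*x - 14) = (x^2 + 6*x + 8)/(x + 7)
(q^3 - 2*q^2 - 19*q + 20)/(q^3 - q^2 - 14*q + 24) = (q^2 - 6*q + 5)/(q^2 - 5*q + 6)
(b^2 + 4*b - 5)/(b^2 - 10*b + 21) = (b^2 + 4*b - 5)/(b^2 - 10*b + 21)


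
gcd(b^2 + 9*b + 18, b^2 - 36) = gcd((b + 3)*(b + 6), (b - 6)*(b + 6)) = b + 6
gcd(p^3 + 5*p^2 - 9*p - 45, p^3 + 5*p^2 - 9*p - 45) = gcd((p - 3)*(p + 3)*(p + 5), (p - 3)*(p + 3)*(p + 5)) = p^3 + 5*p^2 - 9*p - 45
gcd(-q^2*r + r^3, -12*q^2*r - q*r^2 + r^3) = r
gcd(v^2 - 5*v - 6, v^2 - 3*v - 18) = v - 6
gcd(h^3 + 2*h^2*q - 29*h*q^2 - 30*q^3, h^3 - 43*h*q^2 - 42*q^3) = h^2 + 7*h*q + 6*q^2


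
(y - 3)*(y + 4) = y^2 + y - 12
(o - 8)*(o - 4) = o^2 - 12*o + 32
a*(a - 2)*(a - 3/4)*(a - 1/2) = a^4 - 13*a^3/4 + 23*a^2/8 - 3*a/4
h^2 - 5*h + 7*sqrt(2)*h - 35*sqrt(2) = (h - 5)*(h + 7*sqrt(2))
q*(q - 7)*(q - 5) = q^3 - 12*q^2 + 35*q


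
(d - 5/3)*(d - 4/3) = d^2 - 3*d + 20/9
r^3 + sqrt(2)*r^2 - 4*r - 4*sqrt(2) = (r - 2)*(r + 2)*(r + sqrt(2))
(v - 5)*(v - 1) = v^2 - 6*v + 5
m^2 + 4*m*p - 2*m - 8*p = (m - 2)*(m + 4*p)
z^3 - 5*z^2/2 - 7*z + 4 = (z - 4)*(z - 1/2)*(z + 2)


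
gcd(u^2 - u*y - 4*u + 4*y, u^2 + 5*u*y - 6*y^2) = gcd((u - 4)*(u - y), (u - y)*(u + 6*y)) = -u + y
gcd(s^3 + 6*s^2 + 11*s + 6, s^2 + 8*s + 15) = s + 3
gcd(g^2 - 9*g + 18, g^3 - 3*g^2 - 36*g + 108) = g^2 - 9*g + 18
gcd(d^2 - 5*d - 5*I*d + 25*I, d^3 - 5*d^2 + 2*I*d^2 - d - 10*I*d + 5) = d - 5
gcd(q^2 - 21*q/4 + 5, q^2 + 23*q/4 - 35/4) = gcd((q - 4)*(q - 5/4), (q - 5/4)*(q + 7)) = q - 5/4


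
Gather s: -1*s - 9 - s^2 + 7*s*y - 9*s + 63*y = -s^2 + s*(7*y - 10) + 63*y - 9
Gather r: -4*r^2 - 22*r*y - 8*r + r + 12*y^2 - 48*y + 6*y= -4*r^2 + r*(-22*y - 7) + 12*y^2 - 42*y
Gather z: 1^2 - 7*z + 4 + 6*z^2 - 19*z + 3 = 6*z^2 - 26*z + 8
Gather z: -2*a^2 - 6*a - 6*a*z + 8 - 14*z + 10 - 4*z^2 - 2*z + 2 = -2*a^2 - 6*a - 4*z^2 + z*(-6*a - 16) + 20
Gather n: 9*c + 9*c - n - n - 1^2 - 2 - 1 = 18*c - 2*n - 4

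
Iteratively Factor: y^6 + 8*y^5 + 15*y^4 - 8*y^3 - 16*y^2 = (y + 4)*(y^5 + 4*y^4 - y^3 - 4*y^2) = y*(y + 4)*(y^4 + 4*y^3 - y^2 - 4*y) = y*(y + 4)^2*(y^3 - y) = y^2*(y + 4)^2*(y^2 - 1) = y^2*(y + 1)*(y + 4)^2*(y - 1)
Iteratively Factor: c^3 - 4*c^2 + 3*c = (c - 3)*(c^2 - c) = c*(c - 3)*(c - 1)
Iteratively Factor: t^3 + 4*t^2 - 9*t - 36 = (t + 3)*(t^2 + t - 12) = (t - 3)*(t + 3)*(t + 4)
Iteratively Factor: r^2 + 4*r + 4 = (r + 2)*(r + 2)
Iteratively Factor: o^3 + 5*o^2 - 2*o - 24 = (o + 3)*(o^2 + 2*o - 8) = (o + 3)*(o + 4)*(o - 2)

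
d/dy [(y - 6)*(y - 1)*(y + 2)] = 3*y^2 - 10*y - 8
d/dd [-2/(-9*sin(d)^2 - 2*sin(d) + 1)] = -4*(9*sin(d) + 1)*cos(d)/(9*sin(d)^2 + 2*sin(d) - 1)^2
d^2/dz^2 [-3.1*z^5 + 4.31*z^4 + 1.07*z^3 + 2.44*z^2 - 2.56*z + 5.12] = -62.0*z^3 + 51.72*z^2 + 6.42*z + 4.88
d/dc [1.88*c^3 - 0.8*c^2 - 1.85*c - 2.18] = 5.64*c^2 - 1.6*c - 1.85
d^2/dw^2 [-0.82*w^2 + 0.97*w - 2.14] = -1.64000000000000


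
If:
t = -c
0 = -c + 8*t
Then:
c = 0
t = 0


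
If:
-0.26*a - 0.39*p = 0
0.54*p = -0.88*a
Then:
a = 0.00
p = 0.00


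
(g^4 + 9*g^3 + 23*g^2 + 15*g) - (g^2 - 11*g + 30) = g^4 + 9*g^3 + 22*g^2 + 26*g - 30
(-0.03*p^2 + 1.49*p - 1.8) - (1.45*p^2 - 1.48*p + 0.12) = -1.48*p^2 + 2.97*p - 1.92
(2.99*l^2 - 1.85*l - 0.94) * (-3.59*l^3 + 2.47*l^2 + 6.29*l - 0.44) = -10.7341*l^5 + 14.0268*l^4 + 17.6122*l^3 - 15.2739*l^2 - 5.0986*l + 0.4136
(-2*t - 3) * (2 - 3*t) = 6*t^2 + 5*t - 6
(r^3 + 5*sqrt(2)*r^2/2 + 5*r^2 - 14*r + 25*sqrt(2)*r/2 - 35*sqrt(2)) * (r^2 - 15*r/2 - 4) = r^5 - 5*r^4/2 + 5*sqrt(2)*r^4/2 - 111*r^3/2 - 25*sqrt(2)*r^3/4 - 555*sqrt(2)*r^2/4 + 85*r^2 + 56*r + 425*sqrt(2)*r/2 + 140*sqrt(2)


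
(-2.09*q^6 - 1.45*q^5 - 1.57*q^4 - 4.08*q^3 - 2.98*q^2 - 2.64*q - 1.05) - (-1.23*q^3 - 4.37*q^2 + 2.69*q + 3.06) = -2.09*q^6 - 1.45*q^5 - 1.57*q^4 - 2.85*q^3 + 1.39*q^2 - 5.33*q - 4.11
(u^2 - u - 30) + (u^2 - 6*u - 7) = 2*u^2 - 7*u - 37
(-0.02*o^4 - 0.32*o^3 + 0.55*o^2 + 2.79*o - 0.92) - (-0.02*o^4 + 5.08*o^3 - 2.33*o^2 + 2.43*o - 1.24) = -5.4*o^3 + 2.88*o^2 + 0.36*o + 0.32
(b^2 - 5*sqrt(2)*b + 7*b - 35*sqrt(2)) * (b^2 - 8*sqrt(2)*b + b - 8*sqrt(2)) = b^4 - 13*sqrt(2)*b^3 + 8*b^3 - 104*sqrt(2)*b^2 + 87*b^2 - 91*sqrt(2)*b + 640*b + 560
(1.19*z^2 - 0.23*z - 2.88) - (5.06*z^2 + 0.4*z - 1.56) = -3.87*z^2 - 0.63*z - 1.32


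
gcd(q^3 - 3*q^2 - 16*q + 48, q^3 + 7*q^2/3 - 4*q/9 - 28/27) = 1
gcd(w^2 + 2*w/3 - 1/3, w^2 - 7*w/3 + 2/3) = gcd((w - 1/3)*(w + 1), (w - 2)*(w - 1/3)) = w - 1/3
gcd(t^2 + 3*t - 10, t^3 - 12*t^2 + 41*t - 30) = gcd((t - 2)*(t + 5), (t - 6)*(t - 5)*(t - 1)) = 1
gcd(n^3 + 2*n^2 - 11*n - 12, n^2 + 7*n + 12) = n + 4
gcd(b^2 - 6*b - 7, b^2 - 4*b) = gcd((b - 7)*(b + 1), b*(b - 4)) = 1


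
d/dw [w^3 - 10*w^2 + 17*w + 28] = 3*w^2 - 20*w + 17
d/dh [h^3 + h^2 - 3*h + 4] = 3*h^2 + 2*h - 3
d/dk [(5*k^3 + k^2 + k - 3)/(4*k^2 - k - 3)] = 2*(10*k^4 - 5*k^3 - 25*k^2 + 9*k - 3)/(16*k^4 - 8*k^3 - 23*k^2 + 6*k + 9)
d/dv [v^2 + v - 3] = 2*v + 1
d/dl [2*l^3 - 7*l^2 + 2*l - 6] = 6*l^2 - 14*l + 2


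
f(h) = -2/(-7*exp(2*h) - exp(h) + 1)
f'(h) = -2*(14*exp(2*h) + exp(h))/(-7*exp(2*h) - exp(h) + 1)^2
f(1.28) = 0.02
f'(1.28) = -0.04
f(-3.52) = -2.07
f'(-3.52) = -0.09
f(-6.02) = -2.00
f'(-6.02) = -0.01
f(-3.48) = -2.08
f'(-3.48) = -0.10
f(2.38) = 0.00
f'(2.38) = -0.00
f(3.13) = 0.00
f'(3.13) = -0.00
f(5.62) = 0.00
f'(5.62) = -0.00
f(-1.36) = -7.09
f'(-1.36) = -29.60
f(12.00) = 0.00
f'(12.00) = 0.00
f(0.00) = 0.29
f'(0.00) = -0.61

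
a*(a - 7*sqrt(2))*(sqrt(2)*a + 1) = sqrt(2)*a^3 - 13*a^2 - 7*sqrt(2)*a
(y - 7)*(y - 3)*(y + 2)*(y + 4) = y^4 - 4*y^3 - 31*y^2 + 46*y + 168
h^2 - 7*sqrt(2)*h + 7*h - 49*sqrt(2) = (h + 7)*(h - 7*sqrt(2))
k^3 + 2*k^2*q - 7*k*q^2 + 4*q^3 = (k - q)^2*(k + 4*q)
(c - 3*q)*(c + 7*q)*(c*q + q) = c^3*q + 4*c^2*q^2 + c^2*q - 21*c*q^3 + 4*c*q^2 - 21*q^3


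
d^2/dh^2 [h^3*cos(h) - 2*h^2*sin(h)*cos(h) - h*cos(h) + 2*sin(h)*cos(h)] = -h^3*cos(h) - 6*h^2*sin(h) + 4*h^2*sin(2*h) + 7*h*cos(h) - 8*h*cos(2*h) + 2*sin(h) - 6*sin(2*h)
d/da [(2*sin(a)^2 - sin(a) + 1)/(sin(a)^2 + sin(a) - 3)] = (3*sin(a)^2 - 14*sin(a) + 2)*cos(a)/(sin(a)^2 + sin(a) - 3)^2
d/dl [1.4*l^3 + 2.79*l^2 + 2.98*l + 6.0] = 4.2*l^2 + 5.58*l + 2.98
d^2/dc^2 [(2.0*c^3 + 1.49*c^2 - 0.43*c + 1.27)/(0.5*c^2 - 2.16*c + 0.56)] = (20.5458*c^3 - 15.1134*c^2 - 3.744*c + 11.033696)/(0.125*c^6 - 1.62*c^5 + 7.4184*c^4 - 13.706496*c^3 + 8.308608*c^2 - 2.032128*c + 0.175616)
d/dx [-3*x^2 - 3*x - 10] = -6*x - 3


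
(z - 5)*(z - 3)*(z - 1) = z^3 - 9*z^2 + 23*z - 15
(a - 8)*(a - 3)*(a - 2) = a^3 - 13*a^2 + 46*a - 48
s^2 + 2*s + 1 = (s + 1)^2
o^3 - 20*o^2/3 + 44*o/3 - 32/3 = (o - 8/3)*(o - 2)^2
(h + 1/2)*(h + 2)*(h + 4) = h^3 + 13*h^2/2 + 11*h + 4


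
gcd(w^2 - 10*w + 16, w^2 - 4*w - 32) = w - 8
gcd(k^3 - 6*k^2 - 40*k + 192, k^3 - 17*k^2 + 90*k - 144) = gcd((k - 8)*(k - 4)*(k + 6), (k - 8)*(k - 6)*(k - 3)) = k - 8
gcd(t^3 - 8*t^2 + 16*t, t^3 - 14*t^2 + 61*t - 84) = t - 4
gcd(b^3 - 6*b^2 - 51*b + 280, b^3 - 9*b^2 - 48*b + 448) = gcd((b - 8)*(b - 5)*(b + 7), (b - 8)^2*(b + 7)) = b^2 - b - 56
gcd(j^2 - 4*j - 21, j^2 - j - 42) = j - 7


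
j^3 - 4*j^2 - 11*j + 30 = (j - 5)*(j - 2)*(j + 3)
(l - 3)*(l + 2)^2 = l^3 + l^2 - 8*l - 12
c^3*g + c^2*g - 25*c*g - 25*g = (c - 5)*(c + 5)*(c*g + g)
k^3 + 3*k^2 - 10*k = k*(k - 2)*(k + 5)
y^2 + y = y*(y + 1)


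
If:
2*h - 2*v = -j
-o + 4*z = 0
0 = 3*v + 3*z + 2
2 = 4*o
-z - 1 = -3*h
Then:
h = 3/8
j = -7/3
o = 1/2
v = -19/24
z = 1/8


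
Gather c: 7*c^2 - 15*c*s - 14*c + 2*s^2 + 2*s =7*c^2 + c*(-15*s - 14) + 2*s^2 + 2*s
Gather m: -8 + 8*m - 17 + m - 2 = 9*m - 27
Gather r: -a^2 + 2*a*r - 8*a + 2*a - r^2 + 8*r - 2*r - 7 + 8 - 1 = -a^2 - 6*a - r^2 + r*(2*a + 6)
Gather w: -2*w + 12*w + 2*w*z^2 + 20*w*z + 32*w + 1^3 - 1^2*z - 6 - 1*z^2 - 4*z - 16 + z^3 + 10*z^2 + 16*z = w*(2*z^2 + 20*z + 42) + z^3 + 9*z^2 + 11*z - 21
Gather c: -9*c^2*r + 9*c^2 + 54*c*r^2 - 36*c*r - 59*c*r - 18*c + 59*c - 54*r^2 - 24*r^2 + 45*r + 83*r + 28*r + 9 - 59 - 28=c^2*(9 - 9*r) + c*(54*r^2 - 95*r + 41) - 78*r^2 + 156*r - 78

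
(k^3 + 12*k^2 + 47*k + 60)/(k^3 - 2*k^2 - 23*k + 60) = (k^2 + 7*k + 12)/(k^2 - 7*k + 12)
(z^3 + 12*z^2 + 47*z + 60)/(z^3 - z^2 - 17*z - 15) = (z^2 + 9*z + 20)/(z^2 - 4*z - 5)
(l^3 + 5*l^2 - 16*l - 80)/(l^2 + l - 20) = l + 4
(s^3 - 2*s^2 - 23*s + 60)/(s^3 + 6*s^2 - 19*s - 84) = (s^2 + 2*s - 15)/(s^2 + 10*s + 21)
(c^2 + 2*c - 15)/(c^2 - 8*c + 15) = (c + 5)/(c - 5)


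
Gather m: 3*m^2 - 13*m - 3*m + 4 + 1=3*m^2 - 16*m + 5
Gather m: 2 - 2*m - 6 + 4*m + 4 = 2*m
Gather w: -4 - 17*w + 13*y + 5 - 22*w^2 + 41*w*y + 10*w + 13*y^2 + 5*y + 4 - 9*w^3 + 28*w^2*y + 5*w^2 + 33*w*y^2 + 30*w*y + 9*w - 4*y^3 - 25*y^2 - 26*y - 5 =-9*w^3 + w^2*(28*y - 17) + w*(33*y^2 + 71*y + 2) - 4*y^3 - 12*y^2 - 8*y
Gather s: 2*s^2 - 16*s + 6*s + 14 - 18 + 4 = 2*s^2 - 10*s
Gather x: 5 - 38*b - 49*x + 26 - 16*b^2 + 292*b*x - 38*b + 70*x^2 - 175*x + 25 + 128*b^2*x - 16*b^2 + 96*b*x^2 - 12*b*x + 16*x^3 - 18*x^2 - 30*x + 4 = -32*b^2 - 76*b + 16*x^3 + x^2*(96*b + 52) + x*(128*b^2 + 280*b - 254) + 60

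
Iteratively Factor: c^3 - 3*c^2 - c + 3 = (c - 1)*(c^2 - 2*c - 3) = (c - 1)*(c + 1)*(c - 3)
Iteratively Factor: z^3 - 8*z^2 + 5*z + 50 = (z - 5)*(z^2 - 3*z - 10) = (z - 5)^2*(z + 2)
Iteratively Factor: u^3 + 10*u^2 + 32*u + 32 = (u + 4)*(u^2 + 6*u + 8) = (u + 4)^2*(u + 2)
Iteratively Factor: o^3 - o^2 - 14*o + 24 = (o - 2)*(o^2 + o - 12) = (o - 2)*(o + 4)*(o - 3)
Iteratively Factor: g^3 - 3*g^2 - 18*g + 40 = (g + 4)*(g^2 - 7*g + 10) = (g - 5)*(g + 4)*(g - 2)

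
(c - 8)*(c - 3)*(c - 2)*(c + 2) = c^4 - 11*c^3 + 20*c^2 + 44*c - 96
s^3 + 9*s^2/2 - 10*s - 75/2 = (s - 3)*(s + 5/2)*(s + 5)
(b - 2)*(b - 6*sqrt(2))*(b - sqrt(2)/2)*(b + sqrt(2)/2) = b^4 - 6*sqrt(2)*b^3 - 2*b^3 - b^2/2 + 12*sqrt(2)*b^2 + b + 3*sqrt(2)*b - 6*sqrt(2)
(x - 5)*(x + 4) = x^2 - x - 20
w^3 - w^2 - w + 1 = (w - 1)^2*(w + 1)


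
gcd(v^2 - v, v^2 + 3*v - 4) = v - 1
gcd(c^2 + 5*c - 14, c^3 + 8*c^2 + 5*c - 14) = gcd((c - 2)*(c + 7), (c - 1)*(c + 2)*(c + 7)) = c + 7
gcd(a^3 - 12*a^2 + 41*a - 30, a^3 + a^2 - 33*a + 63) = 1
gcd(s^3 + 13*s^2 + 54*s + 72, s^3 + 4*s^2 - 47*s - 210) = s + 6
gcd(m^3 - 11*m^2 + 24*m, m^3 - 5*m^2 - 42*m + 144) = m^2 - 11*m + 24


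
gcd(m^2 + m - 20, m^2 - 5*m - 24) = 1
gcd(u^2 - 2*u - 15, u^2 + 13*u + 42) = 1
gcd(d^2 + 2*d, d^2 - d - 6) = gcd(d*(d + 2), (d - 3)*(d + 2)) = d + 2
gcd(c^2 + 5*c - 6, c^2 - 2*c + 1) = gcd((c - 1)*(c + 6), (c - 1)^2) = c - 1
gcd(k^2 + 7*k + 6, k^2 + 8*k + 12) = k + 6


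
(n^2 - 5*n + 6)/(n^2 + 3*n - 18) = (n - 2)/(n + 6)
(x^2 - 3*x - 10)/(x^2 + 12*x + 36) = (x^2 - 3*x - 10)/(x^2 + 12*x + 36)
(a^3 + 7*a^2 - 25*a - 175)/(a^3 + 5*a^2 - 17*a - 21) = (a^2 - 25)/(a^2 - 2*a - 3)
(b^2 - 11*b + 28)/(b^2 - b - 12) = (b - 7)/(b + 3)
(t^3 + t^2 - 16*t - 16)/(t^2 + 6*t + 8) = (t^2 - 3*t - 4)/(t + 2)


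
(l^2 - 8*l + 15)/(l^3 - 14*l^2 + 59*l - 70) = (l - 3)/(l^2 - 9*l + 14)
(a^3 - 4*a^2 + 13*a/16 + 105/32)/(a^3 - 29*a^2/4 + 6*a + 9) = (8*a^2 - 38*a + 35)/(8*(a^2 - 8*a + 12))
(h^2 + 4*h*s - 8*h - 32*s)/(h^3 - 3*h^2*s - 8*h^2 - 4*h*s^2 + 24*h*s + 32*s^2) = (-h - 4*s)/(-h^2 + 3*h*s + 4*s^2)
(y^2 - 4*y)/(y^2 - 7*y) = (y - 4)/(y - 7)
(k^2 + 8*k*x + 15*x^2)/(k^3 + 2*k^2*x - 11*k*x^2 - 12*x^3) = (k^2 + 8*k*x + 15*x^2)/(k^3 + 2*k^2*x - 11*k*x^2 - 12*x^3)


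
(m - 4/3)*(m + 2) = m^2 + 2*m/3 - 8/3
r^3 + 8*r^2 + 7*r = r*(r + 1)*(r + 7)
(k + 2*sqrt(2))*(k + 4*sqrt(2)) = k^2 + 6*sqrt(2)*k + 16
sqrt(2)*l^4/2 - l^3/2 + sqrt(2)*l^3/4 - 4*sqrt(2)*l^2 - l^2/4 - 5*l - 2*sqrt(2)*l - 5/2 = (l + 1/2)*(l - 5*sqrt(2)/2)*(l + sqrt(2))*(sqrt(2)*l/2 + 1)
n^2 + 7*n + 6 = (n + 1)*(n + 6)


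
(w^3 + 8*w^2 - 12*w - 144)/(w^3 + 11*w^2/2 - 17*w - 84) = 2*(w + 6)/(2*w + 7)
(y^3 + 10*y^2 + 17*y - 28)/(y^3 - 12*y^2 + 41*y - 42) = (y^3 + 10*y^2 + 17*y - 28)/(y^3 - 12*y^2 + 41*y - 42)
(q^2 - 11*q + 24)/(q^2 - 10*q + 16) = (q - 3)/(q - 2)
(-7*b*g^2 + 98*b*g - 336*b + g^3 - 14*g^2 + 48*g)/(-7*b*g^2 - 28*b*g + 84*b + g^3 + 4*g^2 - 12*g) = (g^2 - 14*g + 48)/(g^2 + 4*g - 12)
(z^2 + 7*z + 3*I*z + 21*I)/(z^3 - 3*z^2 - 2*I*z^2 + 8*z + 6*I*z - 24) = (z^2 + z*(7 + 3*I) + 21*I)/(z^3 + z^2*(-3 - 2*I) + z*(8 + 6*I) - 24)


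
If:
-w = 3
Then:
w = -3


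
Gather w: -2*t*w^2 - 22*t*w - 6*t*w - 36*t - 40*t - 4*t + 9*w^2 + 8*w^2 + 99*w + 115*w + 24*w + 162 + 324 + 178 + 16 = -80*t + w^2*(17 - 2*t) + w*(238 - 28*t) + 680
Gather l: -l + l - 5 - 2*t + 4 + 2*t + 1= 0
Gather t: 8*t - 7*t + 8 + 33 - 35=t + 6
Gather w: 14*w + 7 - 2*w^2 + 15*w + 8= -2*w^2 + 29*w + 15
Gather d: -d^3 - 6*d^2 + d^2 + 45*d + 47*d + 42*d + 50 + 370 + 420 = -d^3 - 5*d^2 + 134*d + 840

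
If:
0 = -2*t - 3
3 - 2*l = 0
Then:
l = 3/2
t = -3/2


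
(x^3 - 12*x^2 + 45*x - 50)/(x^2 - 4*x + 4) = (x^2 - 10*x + 25)/(x - 2)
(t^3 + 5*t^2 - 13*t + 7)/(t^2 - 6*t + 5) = (t^2 + 6*t - 7)/(t - 5)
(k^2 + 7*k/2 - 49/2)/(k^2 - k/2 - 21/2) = (k + 7)/(k + 3)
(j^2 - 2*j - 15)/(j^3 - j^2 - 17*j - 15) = 1/(j + 1)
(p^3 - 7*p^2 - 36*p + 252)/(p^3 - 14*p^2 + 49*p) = (p^2 - 36)/(p*(p - 7))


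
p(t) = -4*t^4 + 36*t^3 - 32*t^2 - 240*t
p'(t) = -16*t^3 + 108*t^2 - 64*t - 240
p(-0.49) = 105.45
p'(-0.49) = -180.83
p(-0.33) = 74.37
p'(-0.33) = -206.54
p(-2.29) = -160.54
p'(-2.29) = 665.07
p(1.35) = -307.03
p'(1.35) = -168.94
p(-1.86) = 56.16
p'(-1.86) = 355.63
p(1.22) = -283.92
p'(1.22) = -186.39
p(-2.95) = -797.62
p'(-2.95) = 1299.43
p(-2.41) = -246.31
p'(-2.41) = 765.48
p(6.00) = 0.00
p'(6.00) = -192.00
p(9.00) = -4752.00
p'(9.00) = -3732.00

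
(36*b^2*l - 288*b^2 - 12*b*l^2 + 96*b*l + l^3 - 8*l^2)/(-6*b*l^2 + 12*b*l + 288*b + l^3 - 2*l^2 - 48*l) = (-6*b + l)/(l + 6)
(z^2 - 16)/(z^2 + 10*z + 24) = (z - 4)/(z + 6)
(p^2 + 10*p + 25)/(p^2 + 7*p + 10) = (p + 5)/(p + 2)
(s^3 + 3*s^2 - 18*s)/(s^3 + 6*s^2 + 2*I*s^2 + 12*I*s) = (s - 3)/(s + 2*I)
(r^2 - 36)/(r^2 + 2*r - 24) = (r - 6)/(r - 4)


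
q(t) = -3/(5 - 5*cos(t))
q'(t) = 15*sin(t)/(5 - 5*cos(t))^2 = 3*sin(t)/(5*(cos(t) - 1)^2)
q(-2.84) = -0.31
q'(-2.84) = -0.05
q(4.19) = -0.40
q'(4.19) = -0.23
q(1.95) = -0.44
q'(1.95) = 0.30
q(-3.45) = -0.31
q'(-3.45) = 0.05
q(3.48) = -0.31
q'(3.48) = -0.05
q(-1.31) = -0.81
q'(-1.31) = -1.05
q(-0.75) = -2.24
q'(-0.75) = -5.68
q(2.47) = -0.34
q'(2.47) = 0.12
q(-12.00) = -3.84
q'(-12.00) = 13.20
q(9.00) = -0.31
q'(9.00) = 0.07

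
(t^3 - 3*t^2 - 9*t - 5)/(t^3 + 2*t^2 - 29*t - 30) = (t + 1)/(t + 6)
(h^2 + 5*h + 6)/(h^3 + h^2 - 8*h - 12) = (h + 3)/(h^2 - h - 6)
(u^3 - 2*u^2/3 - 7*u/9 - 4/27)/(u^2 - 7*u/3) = (27*u^3 - 18*u^2 - 21*u - 4)/(9*u*(3*u - 7))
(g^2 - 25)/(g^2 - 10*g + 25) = (g + 5)/(g - 5)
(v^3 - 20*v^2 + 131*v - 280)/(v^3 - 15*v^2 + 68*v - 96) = (v^2 - 12*v + 35)/(v^2 - 7*v + 12)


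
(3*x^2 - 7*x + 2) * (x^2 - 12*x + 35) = 3*x^4 - 43*x^3 + 191*x^2 - 269*x + 70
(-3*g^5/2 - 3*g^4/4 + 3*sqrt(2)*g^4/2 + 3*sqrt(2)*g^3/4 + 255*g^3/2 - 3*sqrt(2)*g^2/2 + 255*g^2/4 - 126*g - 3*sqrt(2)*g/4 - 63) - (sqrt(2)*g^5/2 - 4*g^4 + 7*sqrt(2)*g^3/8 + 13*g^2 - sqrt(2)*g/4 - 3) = -3*g^5/2 - sqrt(2)*g^5/2 + 3*sqrt(2)*g^4/2 + 13*g^4/4 - sqrt(2)*g^3/8 + 255*g^3/2 - 3*sqrt(2)*g^2/2 + 203*g^2/4 - 126*g - sqrt(2)*g/2 - 60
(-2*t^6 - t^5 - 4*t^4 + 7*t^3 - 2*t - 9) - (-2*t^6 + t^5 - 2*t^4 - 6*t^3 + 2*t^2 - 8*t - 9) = -2*t^5 - 2*t^4 + 13*t^3 - 2*t^2 + 6*t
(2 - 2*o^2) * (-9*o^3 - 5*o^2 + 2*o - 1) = 18*o^5 + 10*o^4 - 22*o^3 - 8*o^2 + 4*o - 2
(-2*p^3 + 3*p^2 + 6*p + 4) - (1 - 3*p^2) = -2*p^3 + 6*p^2 + 6*p + 3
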